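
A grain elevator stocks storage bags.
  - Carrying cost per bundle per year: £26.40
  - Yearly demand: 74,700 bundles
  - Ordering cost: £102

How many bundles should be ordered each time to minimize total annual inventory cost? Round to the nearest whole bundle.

Optimal lot size Q* = (2 × 74,700 × £102 / £26.4)^½ ≈ 759.75

760 bundles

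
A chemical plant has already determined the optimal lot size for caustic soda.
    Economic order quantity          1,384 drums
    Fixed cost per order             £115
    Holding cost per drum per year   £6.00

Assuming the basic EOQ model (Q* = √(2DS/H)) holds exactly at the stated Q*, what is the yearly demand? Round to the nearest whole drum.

Since Q* = (2DS/H)^½, squaring gives Q*²·H = 2DS.
D = Q²H / (2S) = 1,384² × 6 / (2 × 115) = 49,968.42

49,968 drums per year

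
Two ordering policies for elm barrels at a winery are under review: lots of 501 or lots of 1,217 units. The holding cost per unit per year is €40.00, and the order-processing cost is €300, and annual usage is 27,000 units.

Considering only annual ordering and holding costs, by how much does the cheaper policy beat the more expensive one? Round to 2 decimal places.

€4,808.05

Annual cost at Q: ordering D·S/Q plus holding Q·H/2.
TC(501) = (27,000/501)×300 + (501/2)×40 = €26,187.66
TC(1,217) = (27,000/1,217)×300 + (1,217/2)×40 = €30,995.71
Cheaper: Q = 501.  Difference = €4,808.05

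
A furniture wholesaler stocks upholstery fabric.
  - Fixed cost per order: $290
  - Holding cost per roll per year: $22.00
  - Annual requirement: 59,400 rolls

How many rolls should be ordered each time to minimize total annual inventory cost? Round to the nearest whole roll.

1,251 rolls

Optimal lot size Q* = (2 × 59,400 × $290 / $22)^½ ≈ 1,251.40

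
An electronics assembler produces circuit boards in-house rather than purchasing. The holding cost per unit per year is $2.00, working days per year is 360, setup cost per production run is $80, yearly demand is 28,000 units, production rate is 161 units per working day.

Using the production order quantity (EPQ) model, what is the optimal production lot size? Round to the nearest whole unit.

2,082 units

Daily demand d = 28,000/360 = 77.778; p = 161; 1 − d/p = 0.51691
EPQ = √(2DS / (H(1 − d/p)))
    = √(2 × 28,000 × 80 / (2 × 0.51691)) ≈ 2,081.70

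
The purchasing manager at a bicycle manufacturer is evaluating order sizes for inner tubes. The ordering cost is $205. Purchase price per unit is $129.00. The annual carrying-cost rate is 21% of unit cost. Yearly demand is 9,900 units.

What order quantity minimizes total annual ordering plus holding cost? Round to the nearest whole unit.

387 units

Carrying cost H = $129 × 21% = $27.0900/unit/yr
EOQ = √(2DS/H) = √(2 × 9,900 × 205 / 27.09)
    = √(149,833.89) ≈ 387.08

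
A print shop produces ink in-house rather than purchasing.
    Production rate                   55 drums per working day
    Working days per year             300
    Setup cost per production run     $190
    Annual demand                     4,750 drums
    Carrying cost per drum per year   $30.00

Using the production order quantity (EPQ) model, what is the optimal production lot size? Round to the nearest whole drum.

d = 4,750/300 = 15.8333 drums/day;  effective holding cost H(1 − d/p) = 30·(1 − 15.8333/55) = 21.36364
Q* = √(2DS / H_eff) = √(2·4,750·190 / 21.36364) ≈ 290.67

291 drums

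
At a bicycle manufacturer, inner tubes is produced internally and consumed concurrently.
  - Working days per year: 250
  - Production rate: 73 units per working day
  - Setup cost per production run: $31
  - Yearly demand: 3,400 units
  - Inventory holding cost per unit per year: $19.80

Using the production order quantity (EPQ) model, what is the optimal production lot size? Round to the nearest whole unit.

d = 3,400/250 = 13.6000 units/day;  effective holding cost H(1 − d/p) = 19.8·(1 − 13.6000/73) = 16.11123
Q* = √(2DS / H_eff) = √(2·3,400·31 / 16.11123) ≈ 114.39

114 units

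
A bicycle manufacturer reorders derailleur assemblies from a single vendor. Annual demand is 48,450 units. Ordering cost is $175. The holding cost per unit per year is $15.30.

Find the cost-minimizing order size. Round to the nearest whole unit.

2DS/H = 2·48,450·175/15.3 = 1,108,333.33
EOQ = √1,108,333.33 ≈ 1,052.77

1,053 units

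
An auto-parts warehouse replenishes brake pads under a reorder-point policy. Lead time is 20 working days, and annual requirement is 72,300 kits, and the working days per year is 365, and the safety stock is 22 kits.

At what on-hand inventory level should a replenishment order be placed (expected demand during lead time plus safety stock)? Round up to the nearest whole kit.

Daily demand d = 72,300 / 365 = 198.082 kits/day
Demand during lead time = 198.082 × 20 = 3,961.64
Reorder point = 3,961.64 + 22 = 3,983.64 → round up

3,984 kits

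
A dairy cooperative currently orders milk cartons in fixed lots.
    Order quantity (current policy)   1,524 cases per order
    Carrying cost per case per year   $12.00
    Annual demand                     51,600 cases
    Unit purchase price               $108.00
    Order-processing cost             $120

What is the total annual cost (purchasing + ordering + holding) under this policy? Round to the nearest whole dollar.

$5,586,007

Orders/yr = 51,600/1,524 = 33.858; ordering cost = 33.858 × $120 = $4,062.99
Average inventory = 1,524/2 = 762; holding cost = 762 × $12 = $9,144.00
Purchase cost = D·C = 51,600 × 108 = $5,572,800.00
Total = $4,062.99 + $9,144.00 + $5,572,800.00 = $5,586,006.99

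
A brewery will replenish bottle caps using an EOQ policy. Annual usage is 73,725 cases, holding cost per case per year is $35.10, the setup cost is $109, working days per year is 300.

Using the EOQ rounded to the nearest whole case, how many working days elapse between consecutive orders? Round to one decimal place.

2.8 days

Optimal lot size Q* = (2 × 73,725 × $109 / $35.1)^½ ≈ 676.68 → Q = 677 cases
Days between orders = 300 / (D/Q) = 300 / 108.900 ≈ 2.755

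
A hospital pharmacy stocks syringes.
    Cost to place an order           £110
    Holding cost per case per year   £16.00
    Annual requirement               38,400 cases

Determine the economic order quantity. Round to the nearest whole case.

727 cases

Optimal lot size Q* = (2 × 38,400 × £110 / £16)^½ ≈ 726.64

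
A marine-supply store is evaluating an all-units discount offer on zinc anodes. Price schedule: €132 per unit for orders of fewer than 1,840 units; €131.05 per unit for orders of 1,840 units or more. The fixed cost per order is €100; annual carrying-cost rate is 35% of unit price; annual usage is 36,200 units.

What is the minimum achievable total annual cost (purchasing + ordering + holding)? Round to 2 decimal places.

H₁ = 35%×€132 = €46.2000;  H₂ = 35%×€131.05 = €45.8675
EOQ₁ = √(2×36,200×100/46.2000) = 395.87  (< 1,840, feasible at tier 1)
EOQ₂ = √(2×36,200×100/45.8675) = 397.30  (< 1,840 → use Q = 1,840 at tier-2 price)
TC(tier 1 (EOQ₁), Q≈395.9) = €4,796,689.01
TC(tier 2, Q≈1,840.0) = €4,788,175.49
Minimum at tier 2: €4,788,175.49

€4,788,175.49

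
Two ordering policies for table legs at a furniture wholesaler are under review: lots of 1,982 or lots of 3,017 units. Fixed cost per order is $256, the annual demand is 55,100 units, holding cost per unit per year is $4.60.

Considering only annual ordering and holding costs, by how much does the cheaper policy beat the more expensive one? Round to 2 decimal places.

Annual cost at Q: ordering D·S/Q plus holding Q·H/2.
TC(1,982) = (55,100/1,982)×256 + (1,982/2)×4.6 = $11,675.45
TC(3,017) = (55,100/3,017)×256 + (3,017/2)×4.6 = $11,614.47
|ΔTC| = |$11,675.45 − $11,614.47| = $60.98

$60.98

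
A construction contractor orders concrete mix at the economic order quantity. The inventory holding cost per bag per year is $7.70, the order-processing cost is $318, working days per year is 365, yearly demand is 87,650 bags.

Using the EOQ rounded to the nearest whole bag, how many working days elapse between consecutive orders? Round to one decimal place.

11.2 days

2DS/H = 2·87,650·318/7.7 = 7,239,662.34
EOQ = √7,239,662.34 ≈ 2,690.66 → Q = 2,691 bags
Cycle time = (working days × Q)/D = (365 × 2,691) / 87,650 = 11.206 days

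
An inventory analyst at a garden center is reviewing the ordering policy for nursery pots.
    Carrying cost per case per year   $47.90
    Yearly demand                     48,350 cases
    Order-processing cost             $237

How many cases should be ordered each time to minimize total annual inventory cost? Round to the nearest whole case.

Optimal lot size Q* = (2 × 48,350 × $237 / $47.9)^½ ≈ 691.70

692 cases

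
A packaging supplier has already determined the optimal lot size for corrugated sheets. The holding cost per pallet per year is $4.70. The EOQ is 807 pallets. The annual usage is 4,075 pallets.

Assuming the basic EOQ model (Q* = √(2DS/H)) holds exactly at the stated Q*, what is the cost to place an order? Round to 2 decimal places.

Since Q* = (2DS/H)^½, squaring gives Q*²·H = 2DS.
S = Q²H / (2D) = 807² × 4.7 / (2 × 4,075) = 375.5669

$375.57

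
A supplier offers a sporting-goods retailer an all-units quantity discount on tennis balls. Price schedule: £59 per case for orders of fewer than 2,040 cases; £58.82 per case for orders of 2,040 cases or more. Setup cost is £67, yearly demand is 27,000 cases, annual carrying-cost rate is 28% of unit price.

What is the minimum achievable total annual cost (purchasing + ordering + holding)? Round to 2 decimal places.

£1,600,731.06

H₁ = 28%×£59 = £16.5200;  H₂ = 28%×£58.82 = £16.4696
EOQ₁ = √(2×27,000×67/16.5200) = 467.98  (< 2,040, feasible at tier 1)
EOQ₂ = √(2×27,000×67/16.4696) = 468.70  (< 2,040 → use Q = 2,040 at tier-2 price)
TC(tier 1 (EOQ₁), Q≈468.0) = £1,600,731.06
TC(tier 2, Q≈2,040.0) = £1,605,825.76
Minimum at tier 1 (EOQ₁): £1,600,731.06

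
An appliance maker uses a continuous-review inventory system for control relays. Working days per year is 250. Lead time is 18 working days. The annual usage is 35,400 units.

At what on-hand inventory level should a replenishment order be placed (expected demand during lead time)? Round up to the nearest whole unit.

Daily demand d = 35,400 / 250 = 141.600 units/day
Demand during lead time = 141.600 × 18 = 2,548.80
Reorder point = 2,548.80 → round up

2,549 units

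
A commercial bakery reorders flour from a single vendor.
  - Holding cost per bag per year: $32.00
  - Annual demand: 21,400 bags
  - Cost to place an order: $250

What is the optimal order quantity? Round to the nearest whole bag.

EOQ = √(2DS/H) = √(2 × 21,400 × 250 / 32)
    = √(334,375.00) ≈ 578.25

578 bags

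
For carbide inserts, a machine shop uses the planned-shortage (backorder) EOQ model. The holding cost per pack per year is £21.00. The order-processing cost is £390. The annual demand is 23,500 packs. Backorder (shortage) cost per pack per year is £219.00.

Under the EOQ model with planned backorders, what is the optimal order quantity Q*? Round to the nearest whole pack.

Basic EOQ = √(2·23,500·390/21) = 934.268
Backorder adjustment √((H+b)/b) = √((21+219)/219) = 1.0468
Q* = 934.268 × 1.0468 ≈ 978.04

978 packs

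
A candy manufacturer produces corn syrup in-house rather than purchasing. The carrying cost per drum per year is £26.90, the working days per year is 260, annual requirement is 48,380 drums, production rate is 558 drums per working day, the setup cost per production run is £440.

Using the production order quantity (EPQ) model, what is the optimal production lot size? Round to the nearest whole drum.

Daily demand d = 48,380/260 = 186.077; p = 558; 1 − d/p = 0.66653
EPQ = √(2DS / (H(1 − d/p)))
    = √(2 × 48,380 × 440 / (26.9 × 0.66653)) ≈ 1,540.95

1,541 drums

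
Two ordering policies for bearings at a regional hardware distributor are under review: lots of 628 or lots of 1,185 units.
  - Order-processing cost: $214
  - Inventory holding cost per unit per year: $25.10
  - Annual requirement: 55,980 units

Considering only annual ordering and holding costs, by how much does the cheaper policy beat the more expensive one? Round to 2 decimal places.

$1,976.17

For each Q, cost = (D/Q)·S + (Q/2)·H.
TC(628) = (55,980/628)×214 + (628/2)×25.1 = $26,957.39
TC(1,185) = (55,980/1,185)×214 + (1,185/2)×25.1 = $24,981.22
|ΔTC| = |$26,957.39 − $24,981.22| = $1,976.17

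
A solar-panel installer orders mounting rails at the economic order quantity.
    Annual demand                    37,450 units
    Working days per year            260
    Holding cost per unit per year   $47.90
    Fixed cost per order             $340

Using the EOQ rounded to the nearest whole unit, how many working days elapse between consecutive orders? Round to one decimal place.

5.1 days

2DS/H = 2·37,450·340/47.9 = 531,649.27
EOQ = √531,649.27 ≈ 729.14 → Q = 729 units
T = Q/D × 260 days = 729/37,450 × 260 = 5.061 days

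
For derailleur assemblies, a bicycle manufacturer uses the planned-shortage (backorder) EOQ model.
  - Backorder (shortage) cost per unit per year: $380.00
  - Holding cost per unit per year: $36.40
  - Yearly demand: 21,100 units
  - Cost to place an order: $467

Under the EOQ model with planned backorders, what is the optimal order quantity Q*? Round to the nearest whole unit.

770 units

Q* = √(2DS/H) · √((H + b)/b)
   = √(2 × 21,100 × 467 / 36.4) · √((36.4 + 380) / 380)
   = 735.807 × 1.0468 ≈ 770.24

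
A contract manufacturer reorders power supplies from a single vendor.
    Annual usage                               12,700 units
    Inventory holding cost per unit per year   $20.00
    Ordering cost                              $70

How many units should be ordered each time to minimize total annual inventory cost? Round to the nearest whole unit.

298 units

Q* = √(2·D·S / H) = √(2·12,700·70 / 20) = √88,900.0 ≈ 298.16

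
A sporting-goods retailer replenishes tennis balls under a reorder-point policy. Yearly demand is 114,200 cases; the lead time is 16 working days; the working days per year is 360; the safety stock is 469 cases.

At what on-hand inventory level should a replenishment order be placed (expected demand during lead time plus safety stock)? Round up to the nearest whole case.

Daily demand d = 114,200 / 360 = 317.222 cases/day
Demand during lead time = 317.222 × 16 = 5,075.56
Reorder point = 5,075.56 + 469 = 5,544.56 → round up

5,545 cases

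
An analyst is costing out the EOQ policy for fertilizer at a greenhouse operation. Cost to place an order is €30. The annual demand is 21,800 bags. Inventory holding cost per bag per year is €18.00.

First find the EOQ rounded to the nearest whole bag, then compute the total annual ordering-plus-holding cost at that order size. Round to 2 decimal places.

€4,852.22

Optimal lot size Q* = (2 × 21,800 × €30 / €18)^½ ≈ 269.57 → Q = 270 bags
Ordering: D/Q × S = 21,800/270 × €30 = €2,422.22
Holding:  Q/2 × H = 270/2 × €18 = €2,430.00
Total = €2,422.22 + €2,430.00 = €4,852.22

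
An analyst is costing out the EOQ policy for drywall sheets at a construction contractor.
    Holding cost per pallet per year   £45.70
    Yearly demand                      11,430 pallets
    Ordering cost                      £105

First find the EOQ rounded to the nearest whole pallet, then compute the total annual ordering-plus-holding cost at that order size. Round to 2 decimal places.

£10,473.48

Q* = √(2·D·S / H) = √(2·11,430·105 / 45.7) = √52,523.0 ≈ 229.18 → Q = 229 pallets
Annual ordering cost = (D/Q)·S = (11,430/229) × 105 = £5,240.83
Annual holding cost  = (Q/2)·H = (229/2) × 45.7 = £5,232.65
Total = £5,240.83 + £5,232.65 = £10,473.48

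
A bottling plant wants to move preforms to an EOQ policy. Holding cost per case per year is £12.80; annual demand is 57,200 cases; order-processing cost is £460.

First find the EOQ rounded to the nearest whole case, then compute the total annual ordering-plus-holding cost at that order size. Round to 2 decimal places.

2DS/H = 2·57,200·460/12.8 = 4,111,250.00
EOQ = √4,111,250.00 ≈ 2,027.62 → Q = 2,028 cases
Orders/yr = 57,200/2,028 = 28.205; ordering cost = 28.205 × £460 = £12,974.36
Average inventory = 2,028/2 = 1014; holding cost = 1014 × £12.8 = £12,979.20
Total = £12,974.36 + £12,979.20 = £25,953.56

£25,953.56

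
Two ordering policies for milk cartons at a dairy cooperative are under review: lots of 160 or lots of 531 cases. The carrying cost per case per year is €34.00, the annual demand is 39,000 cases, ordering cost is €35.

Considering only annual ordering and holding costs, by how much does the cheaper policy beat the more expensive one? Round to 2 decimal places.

€346.37

TC(Q) = (D/Q)S + (Q/2)H
TC(160) = (39,000/160)×35 + (160/2)×34 = €11,251.25
TC(531) = (39,000/531)×35 + (531/2)×34 = €11,597.62
Cheaper: Q = 160.  Difference = €346.37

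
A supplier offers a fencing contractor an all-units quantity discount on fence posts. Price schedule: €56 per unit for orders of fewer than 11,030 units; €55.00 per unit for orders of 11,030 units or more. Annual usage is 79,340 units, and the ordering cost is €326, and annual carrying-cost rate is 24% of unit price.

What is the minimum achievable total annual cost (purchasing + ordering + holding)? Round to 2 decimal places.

€4,438,842.95

H₁ = 24%×€56 = €13.4400;  H₂ = 24%×€55.00 = €13.2000
EOQ₁ = √(2×79,340×326/13.4400) = 1,961.87  (< 11,030, feasible at tier 1)
EOQ₂ = √(2×79,340×326/13.2000) = 1,979.63  (< 11,030 → use Q = 11,030 at tier-2 price)
TC(tier 1 (EOQ₁), Q≈1,961.9) = €4,469,407.53
TC(tier 2, Q≈11,030.0) = €4,438,842.95
Minimum at tier 2: €4,438,842.95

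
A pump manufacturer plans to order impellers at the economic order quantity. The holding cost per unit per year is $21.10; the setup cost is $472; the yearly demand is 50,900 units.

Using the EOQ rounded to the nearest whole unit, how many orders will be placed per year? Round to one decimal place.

33.7 orders per year

2DS/H = 2·50,900·472/21.1 = 2,277,232.23
EOQ = √2,277,232.23 ≈ 1,509.05 → Q = 1,509
Orders per year = D/Q = 50,900 / 1,509 = 33.731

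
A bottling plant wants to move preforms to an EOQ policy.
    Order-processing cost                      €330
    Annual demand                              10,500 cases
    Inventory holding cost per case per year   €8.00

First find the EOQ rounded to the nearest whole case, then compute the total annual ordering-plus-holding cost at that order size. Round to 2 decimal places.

€7,445.80

EOQ = √(2DS/H) = √(2 × 10,500 × 330 / 8)
    = √(866,250.00) ≈ 930.73 → Q = 931 cases
Annual ordering cost = (D/Q)·S = (10,500/931) × 330 = €3,721.80
Annual holding cost  = (Q/2)·H = (931/2) × 8 = €3,724.00
Total = €3,721.80 + €3,724.00 = €7,445.80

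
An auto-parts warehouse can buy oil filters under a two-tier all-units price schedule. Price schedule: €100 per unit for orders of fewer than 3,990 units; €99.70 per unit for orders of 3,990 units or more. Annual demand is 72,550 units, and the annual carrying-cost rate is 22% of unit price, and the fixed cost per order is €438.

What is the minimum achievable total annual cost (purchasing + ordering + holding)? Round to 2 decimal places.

€7,284,957.47

H₁ = 22%×€100 = €22.0000;  H₂ = 22%×€99.70 = €21.9340
EOQ₁ = √(2×72,550×438/22.0000) = 1,699.65  (< 3,990, feasible at tier 1)
EOQ₂ = √(2×72,550×438/21.9340) = 1,702.20  (< 3,990 → use Q = 3,990 at tier-2 price)
TC(tier 1 (EOQ₁), Q≈1,699.6) = €7,292,392.29
TC(tier 2, Q≈3,990.0) = €7,284,957.47
Minimum at tier 2: €7,284,957.47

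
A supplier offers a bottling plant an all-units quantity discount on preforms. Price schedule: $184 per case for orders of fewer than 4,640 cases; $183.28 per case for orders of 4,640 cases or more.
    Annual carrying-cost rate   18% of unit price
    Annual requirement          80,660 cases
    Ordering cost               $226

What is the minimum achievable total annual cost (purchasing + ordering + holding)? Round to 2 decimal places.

H₁ = 18%×$184 = $33.1200;  H₂ = 18%×$183.28 = $32.9904
EOQ₁ = √(2×80,660×226/33.1200) = 1,049.19  (< 4,640, feasible at tier 1)
EOQ₂ = √(2×80,660×226/32.9904) = 1,051.25  (< 4,640 → use Q = 4,640 at tier-2 price)
TC(tier 1 (EOQ₁), Q≈1,049.2) = $14,876,189.09
TC(tier 2, Q≈4,640.0) = $14,863,831.23
Minimum at tier 2: $14,863,831.23

$14,863,831.23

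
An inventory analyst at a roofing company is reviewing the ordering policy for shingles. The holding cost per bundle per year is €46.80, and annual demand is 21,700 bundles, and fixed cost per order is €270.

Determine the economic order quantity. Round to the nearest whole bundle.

EOQ = √(2DS/H) = √(2 × 21,700 × 270 / 46.8)
    = √(250,384.62) ≈ 500.38

500 bundles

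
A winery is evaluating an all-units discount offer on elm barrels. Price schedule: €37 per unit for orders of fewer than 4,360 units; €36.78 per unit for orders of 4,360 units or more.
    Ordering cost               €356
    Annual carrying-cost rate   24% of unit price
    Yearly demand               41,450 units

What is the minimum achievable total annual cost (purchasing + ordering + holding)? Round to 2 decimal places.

H₁ = 24%×€37 = €8.8800;  H₂ = 24%×€36.78 = €8.8272
EOQ₁ = √(2×41,450×356/8.8800) = 1,823.04  (< 4,360, feasible at tier 1)
EOQ₂ = √(2×41,450×356/8.8272) = 1,828.48  (< 4,360 → use Q = 4,360 at tier-2 price)
TC(tier 1 (EOQ₁), Q≈1,823.0) = €1,549,838.58
TC(tier 2, Q≈4,360.0) = €1,547,158.75
Minimum at tier 2: €1,547,158.75

€1,547,158.75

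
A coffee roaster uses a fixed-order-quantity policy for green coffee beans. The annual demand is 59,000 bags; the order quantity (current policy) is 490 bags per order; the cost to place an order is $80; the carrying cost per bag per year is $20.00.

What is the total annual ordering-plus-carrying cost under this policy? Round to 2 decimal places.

$14,532.65

Ordering: D/Q × S = 59,000/490 × $80 = $9,632.65
Holding:  Q/2 × H = 490/2 × $20 = $4,900.00
Total = $9,632.65 + $4,900.00 = $14,532.65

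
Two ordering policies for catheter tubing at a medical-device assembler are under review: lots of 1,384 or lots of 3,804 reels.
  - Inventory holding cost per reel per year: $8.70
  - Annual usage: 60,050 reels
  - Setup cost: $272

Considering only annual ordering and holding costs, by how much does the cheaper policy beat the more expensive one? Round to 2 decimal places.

TC(Q) = (D/Q)S + (Q/2)H
TC(1,384) = (60,050/1,384)×272 + (1,384/2)×8.7 = $17,822.13
TC(3,804) = (60,050/3,804)×272 + (3,804/2)×8.7 = $20,841.20
Cheaper: Q = 1,384.  Difference = $3,019.06

$3,019.06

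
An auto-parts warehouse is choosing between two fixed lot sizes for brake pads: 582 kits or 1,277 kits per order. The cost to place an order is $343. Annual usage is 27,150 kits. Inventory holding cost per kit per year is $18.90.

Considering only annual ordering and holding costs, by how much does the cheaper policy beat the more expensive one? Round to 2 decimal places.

$2,140.58

Annual cost at Q: ordering D·S/Q plus holding Q·H/2.
TC(582) = (27,150/582)×343 + (582/2)×18.9 = $21,500.67
TC(1,277) = (27,150/1,277)×343 + (1,277/2)×18.9 = $19,360.09
|ΔTC| = |$21,500.67 − $19,360.09| = $2,140.58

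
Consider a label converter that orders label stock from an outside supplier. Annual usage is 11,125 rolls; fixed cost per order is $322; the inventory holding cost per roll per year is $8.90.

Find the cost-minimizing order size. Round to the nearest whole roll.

897 rolls

Optimal lot size Q* = (2 × 11,125 × $322 / $8.9)^½ ≈ 897.22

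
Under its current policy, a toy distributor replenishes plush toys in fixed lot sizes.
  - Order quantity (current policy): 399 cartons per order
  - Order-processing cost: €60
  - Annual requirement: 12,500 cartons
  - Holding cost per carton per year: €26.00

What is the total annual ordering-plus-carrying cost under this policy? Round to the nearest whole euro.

€7,067

Ordering: D/Q × S = 12,500/399 × €60 = €1,879.70
Holding:  Q/2 × H = 399/2 × €26 = €5,187.00
Total = €1,879.70 + €5,187.00 = €7,066.70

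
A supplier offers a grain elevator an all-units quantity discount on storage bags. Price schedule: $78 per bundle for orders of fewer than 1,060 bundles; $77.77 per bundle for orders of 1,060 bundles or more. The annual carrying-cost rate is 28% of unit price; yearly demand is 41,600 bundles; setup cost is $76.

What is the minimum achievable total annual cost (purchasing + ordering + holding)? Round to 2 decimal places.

$3,249,755.71

H₁ = 28%×$78 = $21.8400;  H₂ = 28%×$77.77 = $21.7756
EOQ₁ = √(2×41,600×76/21.8400) = 538.07  (< 1,060, feasible at tier 1)
EOQ₂ = √(2×41,600×76/21.7756) = 538.87  (< 1,060 → use Q = 1,060 at tier-2 price)
TC(tier 1 (EOQ₁), Q≈538.1) = $3,256,551.54
TC(tier 2, Q≈1,060.0) = $3,249,755.71
Minimum at tier 2: $3,249,755.71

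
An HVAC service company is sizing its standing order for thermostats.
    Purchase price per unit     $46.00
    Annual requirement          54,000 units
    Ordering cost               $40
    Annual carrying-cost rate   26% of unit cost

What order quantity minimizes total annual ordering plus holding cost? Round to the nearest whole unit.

601 units

Holding cost per unit per year: H = 26% × $46 = $11.9600
Q* = √(2·D·S / H) = √(2·54,000·40 / 11.96) = √361,204.0 ≈ 601.00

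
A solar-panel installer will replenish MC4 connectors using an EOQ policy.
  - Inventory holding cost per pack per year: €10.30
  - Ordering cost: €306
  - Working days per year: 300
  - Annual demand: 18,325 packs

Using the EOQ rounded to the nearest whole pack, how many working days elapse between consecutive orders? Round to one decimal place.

Q* = √(2·D·S / H) = √(2·18,325·306 / 10.3) = √1,088,825.2 ≈ 1,043.47 → Q = 1,043 packs
Days between orders = 300 / (D/Q) = 300 / 17.570 ≈ 17.075

17.1 days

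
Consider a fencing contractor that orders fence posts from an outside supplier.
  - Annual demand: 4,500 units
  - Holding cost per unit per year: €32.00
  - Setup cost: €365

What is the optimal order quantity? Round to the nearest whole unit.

320 units

Q* = √(2·D·S / H) = √(2·4,500·365 / 32) = √102,656.2 ≈ 320.40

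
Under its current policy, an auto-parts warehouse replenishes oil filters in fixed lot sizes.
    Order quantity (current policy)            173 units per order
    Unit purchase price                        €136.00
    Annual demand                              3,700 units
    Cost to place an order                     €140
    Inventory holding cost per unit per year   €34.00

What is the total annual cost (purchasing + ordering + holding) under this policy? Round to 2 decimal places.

€509,135.22

Ordering: D/Q × S = 3,700/173 × €140 = €2,994.22
Holding:  Q/2 × H = 173/2 × €34 = €2,941.00
Purchase cost = D·C = 3,700 × 136 = €503,200.00
Total = €2,994.22 + €2,941.00 + €503,200.00 = €509,135.22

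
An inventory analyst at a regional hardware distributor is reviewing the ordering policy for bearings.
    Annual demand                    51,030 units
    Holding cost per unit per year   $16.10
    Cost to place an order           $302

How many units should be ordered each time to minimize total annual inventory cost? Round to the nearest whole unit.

Optimal lot size Q* = (2 × 51,030 × $302 / $16.1)^½ ≈ 1,383.62

1,384 units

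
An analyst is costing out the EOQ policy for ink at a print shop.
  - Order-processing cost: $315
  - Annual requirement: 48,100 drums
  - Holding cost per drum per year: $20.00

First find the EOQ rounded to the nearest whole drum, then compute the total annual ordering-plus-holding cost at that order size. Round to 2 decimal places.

EOQ = √(2DS/H) = √(2 × 48,100 × 315 / 20)
    = √(1,515,150.00) ≈ 1,230.91 → Q = 1,231 drums
Annual ordering cost = (D/Q)·S = (48,100/1,231) × 315 = $12,308.29
Annual holding cost  = (Q/2)·H = (1,231/2) × 20 = $12,310.00
Total = $12,308.29 + $12,310.00 = $24,618.29

$24,618.29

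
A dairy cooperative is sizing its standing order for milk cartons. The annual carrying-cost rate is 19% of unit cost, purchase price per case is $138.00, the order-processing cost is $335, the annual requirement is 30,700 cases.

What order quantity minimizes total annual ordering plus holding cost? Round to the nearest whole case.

886 cases

H = i·C = 0.19 × $138 = $26.2200 per case-year
Q* = √(2·D·S / H) = √(2·30,700·335 / 26.22) = √784,477.5 ≈ 885.71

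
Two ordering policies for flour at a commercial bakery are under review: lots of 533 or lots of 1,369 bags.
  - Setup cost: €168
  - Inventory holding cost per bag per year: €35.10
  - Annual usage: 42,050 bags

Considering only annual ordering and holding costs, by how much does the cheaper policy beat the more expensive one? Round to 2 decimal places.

For each Q, cost = (D/Q)·S + (Q/2)·H.
TC(533) = (42,050/533)×168 + (533/2)×35.1 = €22,608.18
TC(1,369) = (42,050/1,369)×168 + (1,369/2)×35.1 = €29,186.21
Cheaper: Q = 533.  Difference = €6,578.03

€6,578.03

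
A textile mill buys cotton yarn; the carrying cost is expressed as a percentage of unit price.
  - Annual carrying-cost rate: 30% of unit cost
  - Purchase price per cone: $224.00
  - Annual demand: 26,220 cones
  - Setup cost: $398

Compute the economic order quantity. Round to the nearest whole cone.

Carrying cost H = $224 × 30% = $67.2000/cone/yr
2DS/H = 2·26,220·398/67.2 = 310,582.14
EOQ = √310,582.14 ≈ 557.30

557 cones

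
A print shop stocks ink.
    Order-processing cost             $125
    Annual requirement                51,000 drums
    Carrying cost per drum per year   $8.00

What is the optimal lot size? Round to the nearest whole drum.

1,262 drums

Optimal lot size Q* = (2 × 51,000 × $125 / $8)^½ ≈ 1,262.44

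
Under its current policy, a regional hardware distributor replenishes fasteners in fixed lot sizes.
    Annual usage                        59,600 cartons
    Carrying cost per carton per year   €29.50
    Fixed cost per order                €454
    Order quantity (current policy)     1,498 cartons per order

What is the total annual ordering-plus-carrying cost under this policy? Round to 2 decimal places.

Orders/yr = 59,600/1,498 = 39.786; ordering cost = 39.786 × €454 = €18,063.02
Average inventory = 1,498/2 = 749; holding cost = 749 × €29.5 = €22,095.50
Total = €18,063.02 + €22,095.50 = €40,158.52

€40,158.52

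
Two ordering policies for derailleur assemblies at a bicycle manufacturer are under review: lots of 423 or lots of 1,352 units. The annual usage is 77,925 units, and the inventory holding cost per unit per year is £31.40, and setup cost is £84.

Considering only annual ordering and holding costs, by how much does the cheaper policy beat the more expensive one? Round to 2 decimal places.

£3,952.33

TC(Q) = (D/Q)S + (Q/2)H
TC(423) = (77,925/423)×84 + (423/2)×31.4 = £22,115.57
TC(1,352) = (77,925/1,352)×84 + (1,352/2)×31.4 = £26,067.89
Lots of 423 are cheaper by £3,952.33.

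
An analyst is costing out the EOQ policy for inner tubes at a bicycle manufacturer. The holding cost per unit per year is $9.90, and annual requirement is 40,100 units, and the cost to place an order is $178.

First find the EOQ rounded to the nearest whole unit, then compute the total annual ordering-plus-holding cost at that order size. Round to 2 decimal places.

Optimal lot size Q* = (2 × 40,100 × $178 / $9.9)^½ ≈ 1,200.82 → Q = 1,201 units
Orders/yr = 40,100/1,201 = 33.389; ordering cost = 33.389 × $178 = $5,943.21
Average inventory = 1,201/2 = 600.5; holding cost = 600.5 × $9.9 = $5,944.95
Total = $5,943.21 + $5,944.95 = $11,888.16

$11,888.16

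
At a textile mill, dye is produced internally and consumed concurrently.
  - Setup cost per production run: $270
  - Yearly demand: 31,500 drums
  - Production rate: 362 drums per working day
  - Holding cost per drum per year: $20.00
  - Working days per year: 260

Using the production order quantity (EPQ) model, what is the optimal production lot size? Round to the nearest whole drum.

d = 31,500/260 = 121.1538 drums/day;  effective holding cost H(1 − d/p) = 20·(1 − 121.1538/362) = 13.30642
Q* = √(2DS / H_eff) = √(2·31,500·270 / 13.30642) ≈ 1,130.63

1,131 drums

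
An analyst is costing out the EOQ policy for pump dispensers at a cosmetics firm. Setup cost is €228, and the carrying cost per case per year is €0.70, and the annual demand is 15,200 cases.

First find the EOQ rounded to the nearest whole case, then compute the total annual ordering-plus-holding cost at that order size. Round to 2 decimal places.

Q* = √(2·D·S / H) = √(2·15,200·228 / 0.7) = √9,901,714.3 ≈ 3,146.70 → Q = 3,147 cases
Ordering: D/Q × S = 15,200/3,147 × €228 = €1,101.24
Holding:  Q/2 × H = 3,147/2 × €0.7 = €1,101.45
Total = €1,101.24 + €1,101.45 = €2,202.69

€2,202.69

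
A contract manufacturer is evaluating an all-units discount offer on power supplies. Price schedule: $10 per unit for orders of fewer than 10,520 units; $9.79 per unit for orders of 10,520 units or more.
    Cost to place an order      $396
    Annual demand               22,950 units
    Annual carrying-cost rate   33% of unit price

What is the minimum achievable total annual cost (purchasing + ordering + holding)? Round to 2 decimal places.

H₁ = 33%×$10 = $3.3000;  H₂ = 33%×$9.79 = $3.2307
EOQ₁ = √(2×22,950×396/3.3000) = 2,346.91  (< 10,520, feasible at tier 1)
EOQ₂ = √(2×22,950×396/3.2307) = 2,371.95  (< 10,520 → use Q = 10,520 at tier-2 price)
TC(tier 1 (EOQ₁), Q≈2,346.9) = $237,244.81
TC(tier 2, Q≈10,520.0) = $242,537.88
Minimum at tier 1 (EOQ₁): $237,244.81

$237,244.81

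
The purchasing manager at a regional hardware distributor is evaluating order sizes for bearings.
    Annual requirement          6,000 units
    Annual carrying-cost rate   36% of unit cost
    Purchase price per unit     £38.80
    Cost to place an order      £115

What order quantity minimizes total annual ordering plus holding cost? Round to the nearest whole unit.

Holding cost per unit per year: H = 36% × £38.8 = £13.9680
Optimal lot size Q* = (2 × 6,000 × £115 / £13.968)^½ ≈ 314.32

314 units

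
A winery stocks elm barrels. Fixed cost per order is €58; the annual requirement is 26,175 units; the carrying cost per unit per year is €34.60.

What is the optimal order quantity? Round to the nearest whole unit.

Q* = √(2·D·S / H) = √(2·26,175·58 / 34.6) = √87,754.3 ≈ 296.23

296 units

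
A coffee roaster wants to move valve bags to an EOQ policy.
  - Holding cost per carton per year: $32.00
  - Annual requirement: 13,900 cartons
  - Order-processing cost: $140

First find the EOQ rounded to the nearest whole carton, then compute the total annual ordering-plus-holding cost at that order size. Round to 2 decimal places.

$11,159.93

2DS/H = 2·13,900·140/32 = 121,625.00
EOQ = √121,625.00 ≈ 348.75 → Q = 349 cartons
Annual ordering cost = (D/Q)·S = (13,900/349) × 140 = $5,575.93
Annual holding cost  = (Q/2)·H = (349/2) × 32 = $5,584.00
Total = $5,575.93 + $5,584.00 = $11,159.93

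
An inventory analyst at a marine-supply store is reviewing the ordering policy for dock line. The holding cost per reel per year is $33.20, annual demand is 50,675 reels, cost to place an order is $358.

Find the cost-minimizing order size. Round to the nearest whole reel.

1,045 reels

2DS/H = 2·50,675·358/33.2 = 1,092,870.48
EOQ = √1,092,870.48 ≈ 1,045.40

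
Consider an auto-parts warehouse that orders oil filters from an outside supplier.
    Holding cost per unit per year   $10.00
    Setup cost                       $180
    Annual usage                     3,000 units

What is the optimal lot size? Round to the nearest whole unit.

EOQ = √(2DS/H) = √(2 × 3,000 × 180 / 10)
    = √(108,000.00) ≈ 328.63

329 units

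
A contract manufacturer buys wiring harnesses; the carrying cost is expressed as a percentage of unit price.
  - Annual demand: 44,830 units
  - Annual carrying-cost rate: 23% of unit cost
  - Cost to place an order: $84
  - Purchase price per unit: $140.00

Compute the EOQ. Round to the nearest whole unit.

Holding cost per unit per year: H = 23% × $140 = $32.2000
2DS/H = 2·44,830·84/32.2 = 233,895.65
EOQ = √233,895.65 ≈ 483.63

484 units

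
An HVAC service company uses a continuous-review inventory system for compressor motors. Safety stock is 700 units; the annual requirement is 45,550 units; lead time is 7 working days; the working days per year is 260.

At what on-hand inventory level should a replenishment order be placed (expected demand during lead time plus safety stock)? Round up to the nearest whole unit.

Daily demand d = 45,550 / 260 = 175.192 units/day
Demand during lead time = 175.192 × 7 = 1,226.35
Reorder point = 1,226.35 + 700 = 1,926.35 → round up

1,927 units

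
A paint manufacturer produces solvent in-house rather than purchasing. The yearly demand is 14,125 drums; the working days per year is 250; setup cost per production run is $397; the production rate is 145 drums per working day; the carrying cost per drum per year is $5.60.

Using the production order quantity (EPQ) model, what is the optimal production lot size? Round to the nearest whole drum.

1,811 drums

Daily demand d = 14,125/250 = 56.500; p = 145; 1 − d/p = 0.61034
EPQ = √(2DS / (H(1 − d/p)))
    = √(2 × 14,125 × 397 / (5.6 × 0.61034)) ≈ 1,811.44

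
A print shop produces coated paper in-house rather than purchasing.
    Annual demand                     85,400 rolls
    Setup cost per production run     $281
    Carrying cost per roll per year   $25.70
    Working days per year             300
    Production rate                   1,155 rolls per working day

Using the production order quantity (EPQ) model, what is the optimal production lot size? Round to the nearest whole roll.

1,574 rolls

Daily demand d = 85,400/300 = 284.667; p = 1155; 1 − d/p = 0.75354
EPQ = √(2DS / (H(1 − d/p)))
    = √(2 × 85,400 × 281 / (25.7 × 0.75354)) ≈ 1,574.27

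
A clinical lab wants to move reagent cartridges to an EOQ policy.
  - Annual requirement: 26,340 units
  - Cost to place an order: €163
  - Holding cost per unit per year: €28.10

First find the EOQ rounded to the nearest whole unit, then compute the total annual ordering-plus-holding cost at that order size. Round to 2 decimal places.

2DS/H = 2·26,340·163/28.1 = 305,581.49
EOQ = √305,581.49 ≈ 552.79 → Q = 553 units
Annual ordering cost = (D/Q)·S = (26,340/553) × 163 = €7,763.87
Annual holding cost  = (Q/2)·H = (553/2) × 28.1 = €7,769.65
Total = €7,763.87 + €7,769.65 = €15,533.52

€15,533.52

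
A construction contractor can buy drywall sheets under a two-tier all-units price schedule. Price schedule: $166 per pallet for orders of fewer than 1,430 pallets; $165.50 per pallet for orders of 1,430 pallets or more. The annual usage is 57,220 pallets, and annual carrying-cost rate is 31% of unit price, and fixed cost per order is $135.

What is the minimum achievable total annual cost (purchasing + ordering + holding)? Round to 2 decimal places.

$9,511,994.96

H₁ = 31%×$166 = $51.4600;  H₂ = 31%×$165.50 = $51.3050
EOQ₁ = √(2×57,220×135/51.4600) = 547.92  (< 1,430, feasible at tier 1)
EOQ₂ = √(2×57,220×135/51.3050) = 548.75  (< 1,430 → use Q = 1,430 at tier-2 price)
TC(tier 1 (EOQ₁), Q≈547.9) = $9,526,716.21
TC(tier 2, Q≈1,430.0) = $9,511,994.96
Minimum at tier 2: $9,511,994.96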